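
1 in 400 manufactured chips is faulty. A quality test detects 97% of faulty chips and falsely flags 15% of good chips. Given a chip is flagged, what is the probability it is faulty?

Let D = the rare event, + = positive/flagged.
P(D) = 1/400
P(+|D) = 97/100
P(+|D') = 15/100 = 3/20
P(+) = P(+|D)P(D) + P(+|D')P(D')
     = \frac{97}{100} × \frac{1}{400} + \frac{3}{20} × \frac{399}{400}
     = \frac{3041}{20000}
P(D|+) = P(+|D)P(D)/P(+) = \frac{97}{6082}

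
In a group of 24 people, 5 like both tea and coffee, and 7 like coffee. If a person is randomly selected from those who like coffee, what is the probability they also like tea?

P(A ∩ B) = 5/24
P(B) = 7/24
P(A|B) = P(A ∩ B) / P(B) = (5/24) / (7/24) = 5/7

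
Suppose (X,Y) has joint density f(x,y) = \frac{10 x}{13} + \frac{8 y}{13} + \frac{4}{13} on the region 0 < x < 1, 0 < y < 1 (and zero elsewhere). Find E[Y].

E[Y] = ∫_0^1 ∫_0^1 y × f(x,y) dx dy
= \frac{43}{78}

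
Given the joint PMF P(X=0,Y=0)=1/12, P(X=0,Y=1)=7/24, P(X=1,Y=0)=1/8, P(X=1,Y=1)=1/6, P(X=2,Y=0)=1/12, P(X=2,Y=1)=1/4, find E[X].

First find marginal of X:
P(X=0) = 3/8
P(X=1) = 7/24
P(X=2) = 1/3
E[X] = 0 × 3/8 + 1 × 7/24 + 2 × 1/3 = 23/24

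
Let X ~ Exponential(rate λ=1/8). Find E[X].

For X ~ Exponential(rate λ=1/8), the expected value is:
E[X] = 8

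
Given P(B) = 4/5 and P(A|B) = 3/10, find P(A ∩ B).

By definition, P(A|B) = P(A ∩ B) / P(B)
So P(A ∩ B) = P(A|B) × P(B)
= 3/10 × 4/5
= 6/25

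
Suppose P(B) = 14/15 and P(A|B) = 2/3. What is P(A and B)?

By definition, P(A|B) = P(A ∩ B) / P(B)
So P(A ∩ B) = P(A|B) × P(B)
= 2/3 × 14/15
= 28/45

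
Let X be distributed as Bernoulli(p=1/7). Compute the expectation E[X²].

Using the identity E[X²] = Var(X) + (E[X])²:
E[X] = \frac{1}{7}
Var(X) = \frac{6}{49}
E[X²] = \frac{6}{49} + (\frac{1}{7})²
= \frac{1}{7}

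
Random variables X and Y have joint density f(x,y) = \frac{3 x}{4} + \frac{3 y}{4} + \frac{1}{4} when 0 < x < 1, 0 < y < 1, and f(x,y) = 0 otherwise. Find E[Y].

E[Y] = ∫_0^1 ∫_0^1 y × f(x,y) dx dy
= \frac{9}{16}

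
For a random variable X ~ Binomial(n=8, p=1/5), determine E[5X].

For X ~ Binomial(n=8, p=1/5):
E[X] = \frac{8}{5}
E[5X] = 5 × E[X] + 0 = 8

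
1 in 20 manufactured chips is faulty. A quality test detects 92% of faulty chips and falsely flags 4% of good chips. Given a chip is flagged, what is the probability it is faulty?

Let D = the rare event, + = positive/flagged.
P(D) = 1/20
P(+|D) = 92/100 = 23/25
P(+|D') = 4/100 = 1/25
P(+) = P(+|D)P(D) + P(+|D')P(D')
     = \frac{23}{25} × \frac{1}{20} + \frac{1}{25} × \frac{19}{20}
     = \frac{21}{250}
P(D|+) = P(+|D)P(D)/P(+) = \frac{23}{42}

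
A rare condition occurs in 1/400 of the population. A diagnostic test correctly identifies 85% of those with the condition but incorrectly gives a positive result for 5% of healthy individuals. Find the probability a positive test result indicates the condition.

Let D = the rare event, + = positive/flagged.
P(D) = 1/400
P(+|D) = 85/100 = 17/20
P(+|D') = 5/100 = 1/20
P(+) = P(+|D)P(D) + P(+|D')P(D')
     = \frac{17}{20} × \frac{1}{400} + \frac{1}{20} × \frac{399}{400}
     = \frac{13}{250}
P(D|+) = P(+|D)P(D)/P(+) = \frac{17}{416}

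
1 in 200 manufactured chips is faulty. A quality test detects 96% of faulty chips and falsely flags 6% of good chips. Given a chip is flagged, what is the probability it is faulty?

Let D = the rare event, + = positive/flagged.
P(D) = 1/200
P(+|D) = 96/100 = 24/25
P(+|D') = 6/100 = 3/50
P(+) = P(+|D)P(D) + P(+|D')P(D')
     = \frac{24}{25} × \frac{1}{200} + \frac{3}{50} × \frac{199}{200}
     = \frac{129}{2000}
P(D|+) = P(+|D)P(D)/P(+) = \frac{16}{215}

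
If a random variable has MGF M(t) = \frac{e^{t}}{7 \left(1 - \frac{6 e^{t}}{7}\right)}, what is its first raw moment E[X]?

To find E[X], compute M^(1)(0):
M^(1)(t) = \frac{e^{t}}{7 \left(1 - \frac{6 e^{t}}{7}\right)} + \frac{6 e^{2 t}}{49 \left(1 - \frac{6 e^{t}}{7}\right)^{2}}
M^(1)(0) = 7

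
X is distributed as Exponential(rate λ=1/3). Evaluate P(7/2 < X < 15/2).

P(7/2 < X < 15/2) = ∫_{7/2}^{15/2} f(x) dx
where f(x) = \frac{e^{- \frac{x}{3}}}{3}
= - \frac{1}{e^{\frac{5}{2}}} + e^{- \frac{7}{6}}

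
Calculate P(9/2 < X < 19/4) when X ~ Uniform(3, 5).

P(9/2 < X < 19/4) = ∫_{9/2}^{19/4} f(x) dx
where f(x) = \frac{1}{2}
= \frac{1}{8}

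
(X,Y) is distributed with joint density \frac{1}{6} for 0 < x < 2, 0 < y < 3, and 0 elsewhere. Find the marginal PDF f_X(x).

f_X(x) = ∫_0^3 f(x,y) dy
= ∫_0^3 \frac{1}{6} dy
= \frac{1}{2} for 0 < x < 2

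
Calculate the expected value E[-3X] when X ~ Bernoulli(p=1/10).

For X ~ Bernoulli(p=1/10):
E[X] = \frac{1}{10}
E[-3X] = -3 × E[X] + 0 = - \frac{3}{10}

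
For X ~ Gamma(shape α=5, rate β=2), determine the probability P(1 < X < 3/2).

P(1 < X < 3/2) = ∫_{1}^{3/2} f(x) dx
where f(x) = \frac{4 x^{4} e^{- 2 x}}{3}
= \frac{-131 + 56 e}{8 e^{3}}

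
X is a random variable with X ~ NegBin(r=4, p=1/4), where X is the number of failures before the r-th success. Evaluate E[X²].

Using the identity E[X²] = Var(X) + (E[X])²:
E[X] = 12
Var(X) = 48
E[X²] = 48 + (12)²
= 192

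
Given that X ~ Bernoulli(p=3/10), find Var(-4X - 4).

For X ~ Bernoulli(p=3/10):
Var(X) = \frac{21}{100}
Var(-4X - 4) = (-4)² × Var(X) = 16 × \frac{21}{100} = \frac{84}{25}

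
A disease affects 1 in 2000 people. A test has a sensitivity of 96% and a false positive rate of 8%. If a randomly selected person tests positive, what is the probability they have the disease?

Let D = the rare event, + = positive/flagged.
P(D) = 1/2000
P(+|D) = 96/100 = 24/25
P(+|D') = 8/100 = 2/25
P(+) = P(+|D)P(D) + P(+|D')P(D')
     = \frac{24}{25} × \frac{1}{2000} + \frac{2}{25} × \frac{1999}{2000}
     = \frac{2011}{25000}
P(D|+) = P(+|D)P(D)/P(+) = \frac{12}{2011}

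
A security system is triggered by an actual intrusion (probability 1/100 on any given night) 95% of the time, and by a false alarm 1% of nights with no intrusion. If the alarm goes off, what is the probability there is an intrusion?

Let D = the rare event, + = positive/flagged.
P(D) = 1/100
P(+|D) = 95/100 = 19/20
P(+|D') = 1/100
P(+) = P(+|D)P(D) + P(+|D')P(D')
     = \frac{19}{20} × \frac{1}{100} + \frac{1}{100} × \frac{99}{100}
     = \frac{97}{5000}
P(D|+) = P(+|D)P(D)/P(+) = \frac{95}{194}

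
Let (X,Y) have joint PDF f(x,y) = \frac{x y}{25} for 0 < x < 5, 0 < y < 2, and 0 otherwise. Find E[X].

f_X(x) = ∫_0^2 \frac{x y}{25} dy = \frac{2 x}{25}
E[X] = ∫_0^5 x × (\frac{2 x}{25}) dx = \frac{10}{3}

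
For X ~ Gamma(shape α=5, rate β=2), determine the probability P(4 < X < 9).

P(4 < X < 9) = ∫_{4}^{9} f(x) dx
where f(x) = \frac{4 x^{4} e^{- 2 x}}{3}
= \frac{-5527 + 297 e^{10}}{e^{18}}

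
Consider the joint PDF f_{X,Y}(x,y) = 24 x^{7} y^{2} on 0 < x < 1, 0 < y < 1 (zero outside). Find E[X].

E[X] = ∫_0^1 ∫_0^1 x × f(x,y) dy dx
= ∫_0^1 ∫_0^1 x × (24 x^{7} y^{2}) dy dx
= \frac{8}{9}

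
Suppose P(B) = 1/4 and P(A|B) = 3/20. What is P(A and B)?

By definition, P(A|B) = P(A ∩ B) / P(B)
So P(A ∩ B) = P(A|B) × P(B)
= 3/20 × 1/4
= 3/80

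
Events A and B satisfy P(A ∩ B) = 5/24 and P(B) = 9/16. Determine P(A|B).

P(A|B) = P(A ∩ B) / P(B)
= (5/24) / (9/16)
= 10/27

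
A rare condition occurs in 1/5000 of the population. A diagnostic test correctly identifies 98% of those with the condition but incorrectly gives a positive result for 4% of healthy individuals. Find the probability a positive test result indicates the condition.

Let D = the rare event, + = positive/flagged.
P(D) = 1/5000
P(+|D) = 98/100 = 49/50
P(+|D') = 4/100 = 1/25
P(+) = P(+|D)P(D) + P(+|D')P(D')
     = \frac{49}{50} × \frac{1}{5000} + \frac{1}{25} × \frac{4999}{5000}
     = \frac{10047}{250000}
P(D|+) = P(+|D)P(D)/P(+) = \frac{49}{10047}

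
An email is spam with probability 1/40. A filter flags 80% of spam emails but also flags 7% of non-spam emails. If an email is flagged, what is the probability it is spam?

Let D = the rare event, + = positive/flagged.
P(D) = 1/40
P(+|D) = 80/100 = 4/5
P(+|D') = 7/100
P(+) = P(+|D)P(D) + P(+|D')P(D')
     = \frac{4}{5} × \frac{1}{40} + \frac{7}{100} × \frac{39}{40}
     = \frac{353}{4000}
P(D|+) = P(+|D)P(D)/P(+) = \frac{80}{353}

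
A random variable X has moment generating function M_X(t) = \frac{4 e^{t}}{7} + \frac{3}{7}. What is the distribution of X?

The MGF M(t) = \frac{4 e^{t}}{7} + \frac{3}{7} is the standard form for the Bernoulli distribution.
Comparing with the known MGF formula identifies: Bernoulli(p=4/7)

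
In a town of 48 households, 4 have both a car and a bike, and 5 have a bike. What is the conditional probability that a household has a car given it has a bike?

P(A ∩ B) = 4/48 = 1/12
P(B) = 5/48
P(A|B) = P(A ∩ B) / P(B) = (1/12) / (5/48) = 4/5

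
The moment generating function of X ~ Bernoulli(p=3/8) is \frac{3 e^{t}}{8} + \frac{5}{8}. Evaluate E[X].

To find E[X], compute M^(1)(0):
M^(1)(t) = \frac{3 e^{t}}{8}
M^(1)(0) = \frac{3}{8}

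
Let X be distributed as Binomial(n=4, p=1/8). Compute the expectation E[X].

For X ~ Binomial(n=4, p=1/8), the expected value is:
E[X] = \frac{1}{2}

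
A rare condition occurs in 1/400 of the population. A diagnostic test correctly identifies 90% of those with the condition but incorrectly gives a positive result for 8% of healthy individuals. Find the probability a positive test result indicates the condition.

Let D = the rare event, + = positive/flagged.
P(D) = 1/400
P(+|D) = 90/100 = 9/10
P(+|D') = 8/100 = 2/25
P(+) = P(+|D)P(D) + P(+|D')P(D')
     = \frac{9}{10} × \frac{1}{400} + \frac{2}{25} × \frac{399}{400}
     = \frac{1641}{20000}
P(D|+) = P(+|D)P(D)/P(+) = \frac{15}{547}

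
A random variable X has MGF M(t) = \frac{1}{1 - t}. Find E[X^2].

To find E[X^2], compute M^(2)(0):
M^(1)(t) = \frac{1}{\left(1 - t\right)^{2}}
M^(2)(t) = \frac{2}{\left(1 - t\right)^{3}}
M^(2)(0) = 2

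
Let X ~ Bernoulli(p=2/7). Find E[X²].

Using the identity E[X²] = Var(X) + (E[X])²:
E[X] = \frac{2}{7}
Var(X) = \frac{10}{49}
E[X²] = \frac{10}{49} + (\frac{2}{7})²
= \frac{2}{7}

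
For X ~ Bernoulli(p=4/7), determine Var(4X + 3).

For X ~ Bernoulli(p=4/7):
Var(X) = \frac{12}{49}
Var(4X + 3) = (4)² × Var(X) = 16 × \frac{12}{49} = \frac{192}{49}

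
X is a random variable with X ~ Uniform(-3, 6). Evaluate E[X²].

Using the identity E[X²] = Var(X) + (E[X])²:
E[X] = \frac{3}{2}
Var(X) = \frac{27}{4}
E[X²] = \frac{27}{4} + (\frac{3}{2})²
= 9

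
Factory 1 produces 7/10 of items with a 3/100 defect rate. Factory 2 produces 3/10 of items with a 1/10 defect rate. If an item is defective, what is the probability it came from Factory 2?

Using Bayes' theorem:
P(F1) = 7/10, P(D|F1) = 3/100
P(F2) = 3/10, P(D|F2) = 1/10
P(D) = P(D|F1)P(F1) + P(D|F2)P(F2)
     = \frac{51}{1000}
P(F2|D) = P(D|F2)P(F2) / P(D)
= \frac{10}{17}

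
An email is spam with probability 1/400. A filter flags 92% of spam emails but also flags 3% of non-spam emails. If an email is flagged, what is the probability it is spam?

Let D = the rare event, + = positive/flagged.
P(D) = 1/400
P(+|D) = 92/100 = 23/25
P(+|D') = 3/100
P(+) = P(+|D)P(D) + P(+|D')P(D')
     = \frac{23}{25} × \frac{1}{400} + \frac{3}{100} × \frac{399}{400}
     = \frac{1289}{40000}
P(D|+) = P(+|D)P(D)/P(+) = \frac{92}{1289}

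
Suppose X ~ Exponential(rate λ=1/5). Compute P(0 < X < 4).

P(0 < X < 4) = ∫_{0}^{4} f(x) dx
where f(x) = \frac{e^{- \frac{x}{5}}}{5}
= 1 - e^{- \frac{4}{5}}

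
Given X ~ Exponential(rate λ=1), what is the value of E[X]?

For X ~ Exponential(rate λ=1), the expected value is:
E[X] = 1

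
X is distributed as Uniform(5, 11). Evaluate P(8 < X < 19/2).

P(8 < X < 19/2) = ∫_{8}^{19/2} f(x) dx
where f(x) = \frac{1}{6}
= \frac{1}{4}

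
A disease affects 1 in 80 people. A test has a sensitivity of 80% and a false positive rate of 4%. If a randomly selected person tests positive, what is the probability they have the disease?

Let D = the rare event, + = positive/flagged.
P(D) = 1/80
P(+|D) = 80/100 = 4/5
P(+|D') = 4/100 = 1/25
P(+) = P(+|D)P(D) + P(+|D')P(D')
     = \frac{4}{5} × \frac{1}{80} + \frac{1}{25} × \frac{79}{80}
     = \frac{99}{2000}
P(D|+) = P(+|D)P(D)/P(+) = \frac{20}{99}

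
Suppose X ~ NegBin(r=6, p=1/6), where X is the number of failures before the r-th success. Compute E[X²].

Using the identity E[X²] = Var(X) + (E[X])²:
E[X] = 30
Var(X) = 180
E[X²] = 180 + (30)²
= 1080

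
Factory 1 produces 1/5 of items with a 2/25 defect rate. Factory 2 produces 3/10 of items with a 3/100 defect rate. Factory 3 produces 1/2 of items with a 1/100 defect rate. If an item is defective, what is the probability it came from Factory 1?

Using Bayes' theorem:
P(F1) = 1/5, P(D|F1) = 2/25
P(F2) = 3/10, P(D|F2) = 3/100
P(F3) = 1/2, P(D|F3) = 1/100
P(D) = P(D|F1)P(F1) + P(D|F2)P(F2) + P(D|F3)P(F3)
     = \frac{3}{100}
P(F1|D) = P(D|F1)P(F1) / P(D)
= \frac{8}{15}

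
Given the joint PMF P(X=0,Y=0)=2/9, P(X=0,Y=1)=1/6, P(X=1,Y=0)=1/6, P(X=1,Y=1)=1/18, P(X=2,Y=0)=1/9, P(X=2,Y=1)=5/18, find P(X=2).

P(X=2) = P(X=2,Y=0) + P(X=2,Y=1)
= 1/9 + 5/18
= 7/18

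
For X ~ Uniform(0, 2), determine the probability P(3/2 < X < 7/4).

P(3/2 < X < 7/4) = ∫_{3/2}^{7/4} f(x) dx
where f(x) = \frac{1}{2}
= \frac{1}{8}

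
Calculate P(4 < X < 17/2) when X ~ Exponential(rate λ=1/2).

P(4 < X < 17/2) = ∫_{4}^{17/2} f(x) dx
where f(x) = \frac{e^{- \frac{x}{2}}}{2}
= - \frac{1}{e^{\frac{17}{4}}} + e^{-2}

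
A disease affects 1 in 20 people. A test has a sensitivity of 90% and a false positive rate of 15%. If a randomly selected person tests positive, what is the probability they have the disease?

Let D = the rare event, + = positive/flagged.
P(D) = 1/20
P(+|D) = 90/100 = 9/10
P(+|D') = 15/100 = 3/20
P(+) = P(+|D)P(D) + P(+|D')P(D')
     = \frac{9}{10} × \frac{1}{20} + \frac{3}{20} × \frac{19}{20}
     = \frac{3}{16}
P(D|+) = P(+|D)P(D)/P(+) = \frac{6}{25}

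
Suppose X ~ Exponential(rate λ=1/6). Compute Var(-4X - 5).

For X ~ Exponential(rate λ=1/6):
Var(X) = 36
Var(-4X - 5) = (-4)² × Var(X) = 16 × 36 = 576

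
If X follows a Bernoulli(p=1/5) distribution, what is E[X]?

For X ~ Bernoulli(p=1/5), the expected value is:
E[X] = \frac{1}{5}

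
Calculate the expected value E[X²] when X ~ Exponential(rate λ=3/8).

Using the identity E[X²] = Var(X) + (E[X])²:
E[X] = \frac{8}{3}
Var(X) = \frac{64}{9}
E[X²] = \frac{64}{9} + (\frac{8}{3})²
= \frac{128}{9}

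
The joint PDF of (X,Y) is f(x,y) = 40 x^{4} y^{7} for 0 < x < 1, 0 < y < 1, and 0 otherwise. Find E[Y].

E[Y] = ∫_0^1 ∫_0^1 y × f(x,y) dx dy
= \frac{8}{9}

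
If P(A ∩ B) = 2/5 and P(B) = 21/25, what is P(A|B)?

P(A|B) = P(A ∩ B) / P(B)
= (2/5) / (21/25)
= 10/21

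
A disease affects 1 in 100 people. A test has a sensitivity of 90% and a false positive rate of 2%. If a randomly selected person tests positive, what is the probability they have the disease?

Let D = the rare event, + = positive/flagged.
P(D) = 1/100
P(+|D) = 90/100 = 9/10
P(+|D') = 2/100 = 1/50
P(+) = P(+|D)P(D) + P(+|D')P(D')
     = \frac{9}{10} × \frac{1}{100} + \frac{1}{50} × \frac{99}{100}
     = \frac{18}{625}
P(D|+) = P(+|D)P(D)/P(+) = \frac{5}{16}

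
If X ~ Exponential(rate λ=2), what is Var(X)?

For X ~ Exponential(rate λ=2):
Var(X) = \frac{1}{4}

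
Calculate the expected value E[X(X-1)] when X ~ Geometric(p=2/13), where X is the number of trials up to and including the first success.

E[X(X-1)] = E[X² - X] = E[X²] - E[X]
E[X] = \frac{13}{2}
E[X²] = Var(X) + (E[X])² = \frac{143}{4} + (\frac{13}{2})² = 78
E[X(X-1)] = 78 - \frac{13}{2} = \frac{143}{2}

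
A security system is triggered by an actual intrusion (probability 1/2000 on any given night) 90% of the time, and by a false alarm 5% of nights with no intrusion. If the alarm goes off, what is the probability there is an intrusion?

Let D = the rare event, + = positive/flagged.
P(D) = 1/2000
P(+|D) = 90/100 = 9/10
P(+|D') = 5/100 = 1/20
P(+) = P(+|D)P(D) + P(+|D')P(D')
     = \frac{9}{10} × \frac{1}{2000} + \frac{1}{20} × \frac{1999}{2000}
     = \frac{2017}{40000}
P(D|+) = P(+|D)P(D)/P(+) = \frac{18}{2017}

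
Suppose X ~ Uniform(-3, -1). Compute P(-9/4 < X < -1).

P(-9/4 < X < -1) = ∫_{-9/4}^{-1} f(x) dx
where f(x) = \frac{1}{2}
= \frac{5}{8}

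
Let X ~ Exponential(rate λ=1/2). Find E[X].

For X ~ Exponential(rate λ=1/2), the expected value is:
E[X] = 2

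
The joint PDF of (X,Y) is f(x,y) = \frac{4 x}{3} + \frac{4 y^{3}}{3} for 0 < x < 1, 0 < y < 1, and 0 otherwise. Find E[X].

E[X] = ∫_0^1 ∫_0^1 x × f(x,y) dy dx
= ∫_0^1 ∫_0^1 x × (\frac{4 x}{3} + \frac{4 y^{3}}{3}) dy dx
= \frac{11}{18}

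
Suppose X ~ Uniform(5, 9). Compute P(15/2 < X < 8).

P(15/2 < X < 8) = ∫_{15/2}^{8} f(x) dx
where f(x) = \frac{1}{4}
= \frac{1}{8}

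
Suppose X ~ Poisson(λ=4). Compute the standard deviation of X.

For X ~ Poisson(λ=4):
Var(X) = 4
SD(X) = √(Var(X)) = √(4) = 2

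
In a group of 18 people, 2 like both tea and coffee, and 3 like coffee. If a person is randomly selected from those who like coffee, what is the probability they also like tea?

P(A ∩ B) = 2/18 = 1/9
P(B) = 3/18 = 1/6
P(A|B) = P(A ∩ B) / P(B) = (1/9) / (1/6) = 2/3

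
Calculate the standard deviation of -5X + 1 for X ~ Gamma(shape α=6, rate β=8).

For X ~ Gamma(shape α=6, rate β=8):
Var(X) = \frac{3}{32}
SD(X) = √(Var(X)) = √(\frac{3}{32}) = \frac{\sqrt{6}}{8}
SD(-5X + 1) = |-5| × SD(X) = 5 × \frac{\sqrt{6}}{8} = \frac{5 \sqrt{6}}{8}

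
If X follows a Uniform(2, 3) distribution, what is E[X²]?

Using the identity E[X²] = Var(X) + (E[X])²:
E[X] = \frac{5}{2}
Var(X) = \frac{1}{12}
E[X²] = \frac{1}{12} + (\frac{5}{2})²
= \frac{19}{3}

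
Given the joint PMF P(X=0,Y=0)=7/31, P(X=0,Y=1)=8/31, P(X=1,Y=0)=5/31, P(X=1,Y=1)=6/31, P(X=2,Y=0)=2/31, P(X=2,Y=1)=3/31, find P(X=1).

P(X=1) = P(X=1,Y=0) + P(X=1,Y=1)
= 5/31 + 6/31
= 11/31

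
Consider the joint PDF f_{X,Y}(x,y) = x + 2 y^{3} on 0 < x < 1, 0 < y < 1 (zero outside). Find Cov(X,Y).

E[XY] = ∫∫ xy × f(x,y) dx dy = \frac{11}{30}
E[X] = \frac{7}{12}
E[Y] = \frac{13}{20}
Cov(X,Y) = E[XY] - E[X]E[Y] = - \frac{1}{80}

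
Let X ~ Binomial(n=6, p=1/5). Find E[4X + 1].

For X ~ Binomial(n=6, p=1/5):
E[X] = \frac{6}{5}
E[4X + 1] = 4 × E[X] + 1 = \frac{29}{5}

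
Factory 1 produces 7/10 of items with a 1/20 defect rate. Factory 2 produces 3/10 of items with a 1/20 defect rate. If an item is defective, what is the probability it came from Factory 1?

Using Bayes' theorem:
P(F1) = 7/10, P(D|F1) = 1/20
P(F2) = 3/10, P(D|F2) = 1/20
P(D) = P(D|F1)P(F1) + P(D|F2)P(F2)
     = \frac{1}{20}
P(F1|D) = P(D|F1)P(F1) / P(D)
= \frac{7}{10}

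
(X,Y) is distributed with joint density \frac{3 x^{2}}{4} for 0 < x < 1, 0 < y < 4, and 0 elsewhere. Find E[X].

f_X(x) = ∫_0^4 \frac{3 x^{2}}{4} dy = 3 x^{2}
E[X] = ∫_0^1 x × (3 x^{2}) dx = \frac{3}{4}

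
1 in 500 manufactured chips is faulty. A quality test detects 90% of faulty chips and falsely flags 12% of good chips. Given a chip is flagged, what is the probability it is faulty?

Let D = the rare event, + = positive/flagged.
P(D) = 1/500
P(+|D) = 90/100 = 9/10
P(+|D') = 12/100 = 3/25
P(+) = P(+|D)P(D) + P(+|D')P(D')
     = \frac{9}{10} × \frac{1}{500} + \frac{3}{25} × \frac{499}{500}
     = \frac{3039}{25000}
P(D|+) = P(+|D)P(D)/P(+) = \frac{15}{1013}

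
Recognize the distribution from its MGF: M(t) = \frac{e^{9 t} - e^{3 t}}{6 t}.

The MGF M(t) = \frac{e^{9 t} - e^{3 t}}{6 t} is the standard form for the Uniform distribution.
Comparing with the known MGF formula identifies: Uniform(3, 9)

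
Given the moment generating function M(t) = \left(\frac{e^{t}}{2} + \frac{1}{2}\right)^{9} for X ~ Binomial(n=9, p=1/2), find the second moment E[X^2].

To find E[X^2], compute M^(2)(0):
M^(1)(t) = \frac{9 \left(\frac{e^{t}}{2} + \frac{1}{2}\right)^{8} e^{t}}{2}
M^(2)(t) = \frac{9 \left(\frac{e^{t}}{2} + \frac{1}{2}\right)^{8} e^{t}}{2} + 18 \left(\frac{e^{t}}{2} + \frac{1}{2}\right)^{7} e^{2 t}
M^(2)(0) = \frac{45}{2}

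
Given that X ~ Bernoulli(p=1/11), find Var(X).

For X ~ Bernoulli(p=1/11):
Var(X) = \frac{10}{121}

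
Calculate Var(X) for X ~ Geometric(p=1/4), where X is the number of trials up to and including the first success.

For X ~ Geometric(p=1/4), where X is the number of trials up to and including the first success:
Var(X) = 12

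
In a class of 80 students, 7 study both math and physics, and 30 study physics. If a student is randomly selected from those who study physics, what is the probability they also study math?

P(A ∩ B) = 7/80
P(B) = 30/80 = 3/8
P(A|B) = P(A ∩ B) / P(B) = (7/80) / (3/8) = 7/30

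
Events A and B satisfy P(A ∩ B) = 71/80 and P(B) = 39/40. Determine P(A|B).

P(A|B) = P(A ∩ B) / P(B)
= (71/80) / (39/40)
= 71/78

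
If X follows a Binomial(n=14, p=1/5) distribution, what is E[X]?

For X ~ Binomial(n=14, p=1/5), the expected value is:
E[X] = \frac{14}{5}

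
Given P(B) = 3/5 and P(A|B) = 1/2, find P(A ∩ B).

By definition, P(A|B) = P(A ∩ B) / P(B)
So P(A ∩ B) = P(A|B) × P(B)
= 1/2 × 3/5
= 3/10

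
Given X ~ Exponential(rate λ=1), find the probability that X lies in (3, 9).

P(3 < X < 9) = ∫_{3}^{9} f(x) dx
where f(x) = e^{- x}
= - \frac{1 - e^{6}}{e^{9}}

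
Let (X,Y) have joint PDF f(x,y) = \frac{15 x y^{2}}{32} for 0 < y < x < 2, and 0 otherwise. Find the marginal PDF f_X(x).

f_X(x) = ∫_0^x \frac{15 x y^{2}}{32} dy = \frac{5 x^{4}}{32}
for 0 < x < 2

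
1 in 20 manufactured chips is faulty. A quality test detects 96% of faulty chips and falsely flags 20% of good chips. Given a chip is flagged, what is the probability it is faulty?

Let D = the rare event, + = positive/flagged.
P(D) = 1/20
P(+|D) = 96/100 = 24/25
P(+|D') = 20/100 = 1/5
P(+) = P(+|D)P(D) + P(+|D')P(D')
     = \frac{24}{25} × \frac{1}{20} + \frac{1}{5} × \frac{19}{20}
     = \frac{119}{500}
P(D|+) = P(+|D)P(D)/P(+) = \frac{24}{119}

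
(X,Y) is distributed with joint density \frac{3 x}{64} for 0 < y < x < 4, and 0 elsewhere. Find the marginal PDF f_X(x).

f_X(x) = ∫_0^x \frac{3 x}{64} dy = \frac{3 x^{2}}{64}
for 0 < x < 4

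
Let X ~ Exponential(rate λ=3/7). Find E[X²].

Using the identity E[X²] = Var(X) + (E[X])²:
E[X] = \frac{7}{3}
Var(X) = \frac{49}{9}
E[X²] = \frac{49}{9} + (\frac{7}{3})²
= \frac{98}{9}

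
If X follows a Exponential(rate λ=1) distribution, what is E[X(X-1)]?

E[X(X-1)] = E[X² - X] = E[X²] - E[X]
E[X] = 1
E[X²] = Var(X) + (E[X])² = 1 + (1)² = 2
E[X(X-1)] = 2 - 1 = 1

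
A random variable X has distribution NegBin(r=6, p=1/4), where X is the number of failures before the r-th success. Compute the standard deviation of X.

For X ~ NegBin(r=6, p=1/4), where X is the number of failures before the r-th success:
Var(X) = 72
SD(X) = √(Var(X)) = √(72) = 6 \sqrt{2}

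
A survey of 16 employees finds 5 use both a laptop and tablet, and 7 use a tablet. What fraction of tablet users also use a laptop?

P(A ∩ B) = 5/16
P(B) = 7/16
P(A|B) = P(A ∩ B) / P(B) = (5/16) / (7/16) = 5/7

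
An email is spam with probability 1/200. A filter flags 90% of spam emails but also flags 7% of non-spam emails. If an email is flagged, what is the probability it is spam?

Let D = the rare event, + = positive/flagged.
P(D) = 1/200
P(+|D) = 90/100 = 9/10
P(+|D') = 7/100
P(+) = P(+|D)P(D) + P(+|D')P(D')
     = \frac{9}{10} × \frac{1}{200} + \frac{7}{100} × \frac{199}{200}
     = \frac{1483}{20000}
P(D|+) = P(+|D)P(D)/P(+) = \frac{90}{1483}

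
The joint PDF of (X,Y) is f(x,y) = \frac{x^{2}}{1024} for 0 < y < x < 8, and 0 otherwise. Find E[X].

f_X(x) = ∫_0^x \frac{x^{2}}{1024} dy = \frac{x^{3}}{1024}
E[X] = ∫_0^8 x × (\frac{x^{3}}{1024}) dx = \frac{32}{5}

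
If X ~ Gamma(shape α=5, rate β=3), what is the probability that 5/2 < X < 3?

P(5/2 < X < 3) = ∫_{5/2}^{3} f(x) dx
where f(x) = \frac{81 x^{4} e^{- 3 x}}{8}
= - \frac{3563}{8 e^{9}} + \frac{30563}{128 e^{\frac{15}{2}}}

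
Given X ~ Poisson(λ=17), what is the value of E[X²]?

Using the identity E[X²] = Var(X) + (E[X])²:
E[X] = 17
Var(X) = 17
E[X²] = 17 + (17)²
= 306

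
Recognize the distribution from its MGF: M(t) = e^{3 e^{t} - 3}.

The MGF M(t) = e^{3 e^{t} - 3} is the standard form for the Poisson distribution.
Comparing with the known MGF formula identifies: Poisson(λ=3)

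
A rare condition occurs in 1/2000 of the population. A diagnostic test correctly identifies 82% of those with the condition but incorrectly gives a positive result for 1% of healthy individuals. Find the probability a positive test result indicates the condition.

Let D = the rare event, + = positive/flagged.
P(D) = 1/2000
P(+|D) = 82/100 = 41/50
P(+|D') = 1/100
P(+) = P(+|D)P(D) + P(+|D')P(D')
     = \frac{41}{50} × \frac{1}{2000} + \frac{1}{100} × \frac{1999}{2000}
     = \frac{2081}{200000}
P(D|+) = P(+|D)P(D)/P(+) = \frac{82}{2081}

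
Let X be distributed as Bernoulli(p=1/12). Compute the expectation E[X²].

Using the identity E[X²] = Var(X) + (E[X])²:
E[X] = \frac{1}{12}
Var(X) = \frac{11}{144}
E[X²] = \frac{11}{144} + (\frac{1}{12})²
= \frac{1}{12}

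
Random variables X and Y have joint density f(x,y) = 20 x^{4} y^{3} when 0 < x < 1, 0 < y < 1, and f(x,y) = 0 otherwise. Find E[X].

E[X] = ∫_0^1 ∫_0^1 x × f(x,y) dy dx
= ∫_0^1 ∫_0^1 x × (20 x^{4} y^{3}) dy dx
= \frac{5}{6}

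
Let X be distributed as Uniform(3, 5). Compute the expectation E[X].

For X ~ Uniform(3, 5), the expected value is:
E[X] = 4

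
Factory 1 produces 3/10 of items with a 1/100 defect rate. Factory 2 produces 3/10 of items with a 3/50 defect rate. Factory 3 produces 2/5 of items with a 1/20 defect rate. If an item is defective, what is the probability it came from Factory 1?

Using Bayes' theorem:
P(F1) = 3/10, P(D|F1) = 1/100
P(F2) = 3/10, P(D|F2) = 3/50
P(F3) = 2/5, P(D|F3) = 1/20
P(D) = P(D|F1)P(F1) + P(D|F2)P(F2) + P(D|F3)P(F3)
     = \frac{41}{1000}
P(F1|D) = P(D|F1)P(F1) / P(D)
= \frac{3}{41}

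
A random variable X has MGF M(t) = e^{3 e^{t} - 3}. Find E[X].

To find E[X], compute M^(1)(0):
M^(1)(t) = 3 e^{t} e^{3 e^{t} - 3}
M^(1)(0) = 3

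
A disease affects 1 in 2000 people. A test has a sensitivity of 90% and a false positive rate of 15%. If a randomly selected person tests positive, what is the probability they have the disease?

Let D = the rare event, + = positive/flagged.
P(D) = 1/2000
P(+|D) = 90/100 = 9/10
P(+|D') = 15/100 = 3/20
P(+) = P(+|D)P(D) + P(+|D')P(D')
     = \frac{9}{10} × \frac{1}{2000} + \frac{3}{20} × \frac{1999}{2000}
     = \frac{1203}{8000}
P(D|+) = P(+|D)P(D)/P(+) = \frac{6}{2005}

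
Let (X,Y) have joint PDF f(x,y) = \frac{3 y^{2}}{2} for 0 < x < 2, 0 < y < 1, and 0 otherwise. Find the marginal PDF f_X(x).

f_X(x) = ∫_0^1 f(x,y) dy
= ∫_0^1 \frac{3 y^{2}}{2} dy
= \frac{1}{2} for 0 < x < 2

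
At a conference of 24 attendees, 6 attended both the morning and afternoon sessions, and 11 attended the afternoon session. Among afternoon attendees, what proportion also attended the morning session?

P(A ∩ B) = 6/24 = 1/4
P(B) = 11/24
P(A|B) = P(A ∩ B) / P(B) = (1/4) / (11/24) = 6/11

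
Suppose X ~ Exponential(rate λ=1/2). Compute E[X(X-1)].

E[X(X-1)] = E[X² - X] = E[X²] - E[X]
E[X] = 2
E[X²] = Var(X) + (E[X])² = 4 + (2)² = 8
E[X(X-1)] = 8 - 2 = 6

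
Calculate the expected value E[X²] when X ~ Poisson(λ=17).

Using the identity E[X²] = Var(X) + (E[X])²:
E[X] = 17
Var(X) = 17
E[X²] = 17 + (17)²
= 306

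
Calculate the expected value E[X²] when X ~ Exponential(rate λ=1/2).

Using the identity E[X²] = Var(X) + (E[X])²:
E[X] = 2
Var(X) = 4
E[X²] = 4 + (2)²
= 8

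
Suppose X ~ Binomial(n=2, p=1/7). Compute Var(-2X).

For X ~ Binomial(n=2, p=1/7):
Var(X) = \frac{12}{49}
Var(-2X) = (-2)² × Var(X) = 4 × \frac{12}{49} = \frac{48}{49}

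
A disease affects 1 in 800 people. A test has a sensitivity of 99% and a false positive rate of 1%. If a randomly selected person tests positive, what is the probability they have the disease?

Let D = the rare event, + = positive/flagged.
P(D) = 1/800
P(+|D) = 99/100
P(+|D') = 1/100
P(+) = P(+|D)P(D) + P(+|D')P(D')
     = \frac{99}{100} × \frac{1}{800} + \frac{1}{100} × \frac{799}{800}
     = \frac{449}{40000}
P(D|+) = P(+|D)P(D)/P(+) = \frac{99}{898}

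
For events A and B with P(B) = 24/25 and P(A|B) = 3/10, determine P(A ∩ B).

By definition, P(A|B) = P(A ∩ B) / P(B)
So P(A ∩ B) = P(A|B) × P(B)
= 3/10 × 24/25
= 36/125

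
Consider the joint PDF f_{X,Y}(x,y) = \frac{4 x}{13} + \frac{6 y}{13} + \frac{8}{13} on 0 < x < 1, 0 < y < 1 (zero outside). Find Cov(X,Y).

E[XY] = ∫∫ xy × f(x,y) dx dy = \frac{11}{39}
E[X] = \frac{41}{78}
E[Y] = \frac{7}{13}
Cov(X,Y) = E[XY] - E[X]E[Y] = - \frac{1}{1014}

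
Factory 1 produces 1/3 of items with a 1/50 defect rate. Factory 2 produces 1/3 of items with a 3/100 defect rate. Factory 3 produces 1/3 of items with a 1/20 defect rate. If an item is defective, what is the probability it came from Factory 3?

Using Bayes' theorem:
P(F1) = 1/3, P(D|F1) = 1/50
P(F2) = 1/3, P(D|F2) = 3/100
P(F3) = 1/3, P(D|F3) = 1/20
P(D) = P(D|F1)P(F1) + P(D|F2)P(F2) + P(D|F3)P(F3)
     = \frac{1}{30}
P(F3|D) = P(D|F3)P(F3) / P(D)
= \frac{1}{2}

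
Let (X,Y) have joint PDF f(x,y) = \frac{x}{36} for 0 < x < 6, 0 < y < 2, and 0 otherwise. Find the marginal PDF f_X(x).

f_X(x) = ∫_0^2 f(x,y) dy
= ∫_0^2 \frac{x}{36} dy
= \frac{x}{18} for 0 < x < 6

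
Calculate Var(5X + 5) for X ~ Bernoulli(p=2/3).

For X ~ Bernoulli(p=2/3):
Var(X) = \frac{2}{9}
Var(5X + 5) = (5)² × Var(X) = 25 × \frac{2}{9} = \frac{50}{9}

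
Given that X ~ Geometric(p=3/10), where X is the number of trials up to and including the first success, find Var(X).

For X ~ Geometric(p=3/10), where X is the number of trials up to and including the first success:
Var(X) = \frac{70}{9}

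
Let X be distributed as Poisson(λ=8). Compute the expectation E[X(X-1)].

E[X(X-1)] = E[X² - X] = E[X²] - E[X]
E[X] = 8
E[X²] = Var(X) + (E[X])² = 8 + (8)² = 72
E[X(X-1)] = 72 - 8 = 64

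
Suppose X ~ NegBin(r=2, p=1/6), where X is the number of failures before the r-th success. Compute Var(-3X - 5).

For X ~ NegBin(r=2, p=1/6), where X is the number of failures before the r-th success:
Var(X) = 60
Var(-3X - 5) = (-3)² × Var(X) = 9 × 60 = 540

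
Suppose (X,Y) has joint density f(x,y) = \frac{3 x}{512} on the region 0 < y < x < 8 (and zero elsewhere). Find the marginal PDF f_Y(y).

f_Y(y) = ∫_y^8 \frac{3 x}{512} dx = \frac{3}{16} - \frac{3 y^{2}}{1024}
for 0 < y < 8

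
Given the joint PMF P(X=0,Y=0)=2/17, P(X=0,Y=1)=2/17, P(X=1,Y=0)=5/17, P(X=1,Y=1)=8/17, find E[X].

First find marginal of X:
P(X=0) = 4/17
P(X=1) = 13/17
E[X] = 0 × 4/17 + 1 × 13/17 = 13/17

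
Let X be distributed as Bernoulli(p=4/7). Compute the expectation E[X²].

Using the identity E[X²] = Var(X) + (E[X])²:
E[X] = \frac{4}{7}
Var(X) = \frac{12}{49}
E[X²] = \frac{12}{49} + (\frac{4}{7})²
= \frac{4}{7}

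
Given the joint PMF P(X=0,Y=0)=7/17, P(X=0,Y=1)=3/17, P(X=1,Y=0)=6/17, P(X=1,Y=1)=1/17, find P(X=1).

P(X=1) = P(X=1,Y=0) + P(X=1,Y=1)
= 6/17 + 1/17
= 7/17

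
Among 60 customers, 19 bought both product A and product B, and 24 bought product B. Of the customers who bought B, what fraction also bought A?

P(A ∩ B) = 19/60
P(B) = 24/60 = 2/5
P(A|B) = P(A ∩ B) / P(B) = (19/60) / (2/5) = 19/24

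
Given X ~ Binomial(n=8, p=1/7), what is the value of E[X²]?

Using the identity E[X²] = Var(X) + (E[X])²:
E[X] = \frac{8}{7}
Var(X) = \frac{48}{49}
E[X²] = \frac{48}{49} + (\frac{8}{7})²
= \frac{16}{7}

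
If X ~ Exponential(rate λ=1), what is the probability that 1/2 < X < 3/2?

P(1/2 < X < 3/2) = ∫_{1/2}^{3/2} f(x) dx
where f(x) = e^{- x}
= - \frac{1 - e}{e^{\frac{3}{2}}}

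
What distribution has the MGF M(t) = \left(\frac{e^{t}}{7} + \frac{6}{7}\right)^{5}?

The MGF M(t) = \left(\frac{e^{t}}{7} + \frac{6}{7}\right)^{5} is the standard form for the Binomial distribution.
Comparing with the known MGF formula identifies: Binomial(n=5, p=1/7)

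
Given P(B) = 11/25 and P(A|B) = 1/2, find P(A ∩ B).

By definition, P(A|B) = P(A ∩ B) / P(B)
So P(A ∩ B) = P(A|B) × P(B)
= 1/2 × 11/25
= 11/50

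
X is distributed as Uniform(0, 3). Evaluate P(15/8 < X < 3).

P(15/8 < X < 3) = ∫_{15/8}^{3} f(x) dx
where f(x) = \frac{1}{3}
= \frac{3}{8}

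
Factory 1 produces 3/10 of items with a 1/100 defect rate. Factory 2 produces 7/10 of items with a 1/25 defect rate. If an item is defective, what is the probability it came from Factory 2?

Using Bayes' theorem:
P(F1) = 3/10, P(D|F1) = 1/100
P(F2) = 7/10, P(D|F2) = 1/25
P(D) = P(D|F1)P(F1) + P(D|F2)P(F2)
     = \frac{31}{1000}
P(F2|D) = P(D|F2)P(F2) / P(D)
= \frac{28}{31}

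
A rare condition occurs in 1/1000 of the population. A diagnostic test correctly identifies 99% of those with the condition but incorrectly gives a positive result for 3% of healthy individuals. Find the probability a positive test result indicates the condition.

Let D = the rare event, + = positive/flagged.
P(D) = 1/1000
P(+|D) = 99/100
P(+|D') = 3/100
P(+) = P(+|D)P(D) + P(+|D')P(D')
     = \frac{99}{100} × \frac{1}{1000} + \frac{3}{100} × \frac{999}{1000}
     = \frac{387}{12500}
P(D|+) = P(+|D)P(D)/P(+) = \frac{11}{344}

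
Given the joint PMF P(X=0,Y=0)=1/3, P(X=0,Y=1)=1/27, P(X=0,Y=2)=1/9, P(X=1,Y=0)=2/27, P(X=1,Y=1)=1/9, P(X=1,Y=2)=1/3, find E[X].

First find marginal of X:
P(X=0) = 13/27
P(X=1) = 14/27
E[X] = 0 × 13/27 + 1 × 14/27 = 14/27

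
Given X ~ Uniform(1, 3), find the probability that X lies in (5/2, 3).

P(5/2 < X < 3) = ∫_{5/2}^{3} f(x) dx
where f(x) = \frac{1}{2}
= \frac{1}{4}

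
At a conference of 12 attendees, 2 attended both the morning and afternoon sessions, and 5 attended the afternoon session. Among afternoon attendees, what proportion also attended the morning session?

P(A ∩ B) = 2/12 = 1/6
P(B) = 5/12
P(A|B) = P(A ∩ B) / P(B) = (1/6) / (5/12) = 2/5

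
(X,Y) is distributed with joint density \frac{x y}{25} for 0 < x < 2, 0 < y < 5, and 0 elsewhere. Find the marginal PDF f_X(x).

f_X(x) = ∫_0^5 f(x,y) dy
= ∫_0^5 \frac{x y}{25} dy
= \frac{x}{2} for 0 < x < 2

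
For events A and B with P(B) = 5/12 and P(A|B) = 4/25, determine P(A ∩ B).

By definition, P(A|B) = P(A ∩ B) / P(B)
So P(A ∩ B) = P(A|B) × P(B)
= 4/25 × 5/12
= 1/15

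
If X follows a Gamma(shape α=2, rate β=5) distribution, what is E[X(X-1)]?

E[X(X-1)] = E[X² - X] = E[X²] - E[X]
E[X] = \frac{2}{5}
E[X²] = Var(X) + (E[X])² = \frac{2}{25} + (\frac{2}{5})² = \frac{6}{25}
E[X(X-1)] = \frac{6}{25} - \frac{2}{5} = - \frac{4}{25}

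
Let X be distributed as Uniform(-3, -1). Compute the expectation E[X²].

Using the identity E[X²] = Var(X) + (E[X])²:
E[X] = -2
Var(X) = \frac{1}{3}
E[X²] = \frac{1}{3} + (-2)²
= \frac{13}{3}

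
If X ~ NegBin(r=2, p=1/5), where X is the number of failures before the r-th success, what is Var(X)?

For X ~ NegBin(r=2, p=1/5), where X is the number of failures before the r-th success:
Var(X) = 40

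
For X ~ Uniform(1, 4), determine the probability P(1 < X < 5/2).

P(1 < X < 5/2) = ∫_{1}^{5/2} f(x) dx
where f(x) = \frac{1}{3}
= \frac{1}{2}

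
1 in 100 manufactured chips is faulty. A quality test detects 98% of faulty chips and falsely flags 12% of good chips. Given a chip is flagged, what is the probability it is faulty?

Let D = the rare event, + = positive/flagged.
P(D) = 1/100
P(+|D) = 98/100 = 49/50
P(+|D') = 12/100 = 3/25
P(+) = P(+|D)P(D) + P(+|D')P(D')
     = \frac{49}{50} × \frac{1}{100} + \frac{3}{25} × \frac{99}{100}
     = \frac{643}{5000}
P(D|+) = P(+|D)P(D)/P(+) = \frac{49}{643}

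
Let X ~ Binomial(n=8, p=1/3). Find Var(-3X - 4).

For X ~ Binomial(n=8, p=1/3):
Var(X) = \frac{16}{9}
Var(-3X - 4) = (-3)² × Var(X) = 9 × \frac{16}{9} = 16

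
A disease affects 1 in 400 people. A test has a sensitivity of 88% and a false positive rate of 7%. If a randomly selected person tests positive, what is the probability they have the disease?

Let D = the rare event, + = positive/flagged.
P(D) = 1/400
P(+|D) = 88/100 = 22/25
P(+|D') = 7/100
P(+) = P(+|D)P(D) + P(+|D')P(D')
     = \frac{22}{25} × \frac{1}{400} + \frac{7}{100} × \frac{399}{400}
     = \frac{2881}{40000}
P(D|+) = P(+|D)P(D)/P(+) = \frac{88}{2881}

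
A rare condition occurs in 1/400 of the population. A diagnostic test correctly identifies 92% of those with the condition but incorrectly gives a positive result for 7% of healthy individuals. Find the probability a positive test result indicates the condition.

Let D = the rare event, + = positive/flagged.
P(D) = 1/400
P(+|D) = 92/100 = 23/25
P(+|D') = 7/100
P(+) = P(+|D)P(D) + P(+|D')P(D')
     = \frac{23}{25} × \frac{1}{400} + \frac{7}{100} × \frac{399}{400}
     = \frac{577}{8000}
P(D|+) = P(+|D)P(D)/P(+) = \frac{92}{2885}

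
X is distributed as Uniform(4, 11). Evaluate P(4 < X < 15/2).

P(4 < X < 15/2) = ∫_{4}^{15/2} f(x) dx
where f(x) = \frac{1}{7}
= \frac{1}{2}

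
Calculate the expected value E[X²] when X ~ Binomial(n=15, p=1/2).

Using the identity E[X²] = Var(X) + (E[X])²:
E[X] = \frac{15}{2}
Var(X) = \frac{15}{4}
E[X²] = \frac{15}{4} + (\frac{15}{2})²
= 60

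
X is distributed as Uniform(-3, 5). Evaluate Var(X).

For X ~ Uniform(-3, 5):
Var(X) = \frac{16}{3}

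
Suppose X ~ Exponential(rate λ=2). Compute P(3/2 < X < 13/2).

P(3/2 < X < 13/2) = ∫_{3/2}^{13/2} f(x) dx
where f(x) = 2 e^{- 2 x}
= - \frac{1 - e^{10}}{e^{13}}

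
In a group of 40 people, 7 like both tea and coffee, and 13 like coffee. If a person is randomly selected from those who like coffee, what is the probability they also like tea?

P(A ∩ B) = 7/40
P(B) = 13/40
P(A|B) = P(A ∩ B) / P(B) = (7/40) / (13/40) = 7/13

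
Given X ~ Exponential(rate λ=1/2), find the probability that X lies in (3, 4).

P(3 < X < 4) = ∫_{3}^{4} f(x) dx
where f(x) = \frac{e^{- \frac{x}{2}}}{2}
= - \frac{1}{e^{2}} + e^{- \frac{3}{2}}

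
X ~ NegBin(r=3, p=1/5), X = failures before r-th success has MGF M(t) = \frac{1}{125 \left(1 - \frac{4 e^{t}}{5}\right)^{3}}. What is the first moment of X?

To find E[X], compute M^(1)(0):
M^(1)(t) = \frac{12 e^{t}}{625 \left(1 - \frac{4 e^{t}}{5}\right)^{4}}
M^(1)(0) = 12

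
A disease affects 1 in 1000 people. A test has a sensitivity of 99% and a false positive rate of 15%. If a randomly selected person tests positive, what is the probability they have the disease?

Let D = the rare event, + = positive/flagged.
P(D) = 1/1000
P(+|D) = 99/100
P(+|D') = 15/100 = 3/20
P(+) = P(+|D)P(D) + P(+|D')P(D')
     = \frac{99}{100} × \frac{1}{1000} + \frac{3}{20} × \frac{999}{1000}
     = \frac{3771}{25000}
P(D|+) = P(+|D)P(D)/P(+) = \frac{11}{1676}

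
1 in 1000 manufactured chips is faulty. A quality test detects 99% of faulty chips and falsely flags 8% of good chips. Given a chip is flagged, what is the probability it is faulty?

Let D = the rare event, + = positive/flagged.
P(D) = 1/1000
P(+|D) = 99/100
P(+|D') = 8/100 = 2/25
P(+) = P(+|D)P(D) + P(+|D')P(D')
     = \frac{99}{100} × \frac{1}{1000} + \frac{2}{25} × \frac{999}{1000}
     = \frac{8091}{100000}
P(D|+) = P(+|D)P(D)/P(+) = \frac{11}{899}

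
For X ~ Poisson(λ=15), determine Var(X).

For X ~ Poisson(λ=15):
Var(X) = 15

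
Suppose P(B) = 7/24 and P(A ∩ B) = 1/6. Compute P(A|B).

P(A|B) = P(A ∩ B) / P(B)
= (1/6) / (7/24)
= 4/7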